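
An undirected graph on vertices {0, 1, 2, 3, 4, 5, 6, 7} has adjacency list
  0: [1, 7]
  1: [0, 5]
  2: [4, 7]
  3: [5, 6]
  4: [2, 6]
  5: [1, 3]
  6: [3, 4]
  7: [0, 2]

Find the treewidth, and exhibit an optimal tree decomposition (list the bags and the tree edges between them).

Treewidth 2.
Bags: B1 = {3, 4, 6}  B2 = {2, 3, 4}  B3 = {2, 3, 7}  B4 = {0, 3, 7}  B5 = {0, 1, 3}  B6 = {1, 3, 5}
Tree: B1–B2, B2–B3, B3–B4, B4–B5, B5–B6

Every bag has size at most 3, so the width is 3 − 1 = 2 and tw(G) ≤ 2. For the lower bound, G contains the cycle 3–6–4–2–7–0–1–5–3, so G is not a forest; only forests have treewidth ≤ 1, hence tw(G) ≥ 2. Combining the bounds, tw(G) = 2.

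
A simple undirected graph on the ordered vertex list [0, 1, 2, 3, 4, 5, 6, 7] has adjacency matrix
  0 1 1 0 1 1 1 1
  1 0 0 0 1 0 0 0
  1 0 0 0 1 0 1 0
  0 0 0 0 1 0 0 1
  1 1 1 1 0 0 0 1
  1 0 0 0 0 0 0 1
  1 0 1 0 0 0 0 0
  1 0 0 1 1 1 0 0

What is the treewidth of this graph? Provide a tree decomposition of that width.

Treewidth 2.
One optimal decomposition is:
Bags: B1 = {3, 4, 7}  B2 = {0, 4, 7}  B3 = {0, 1, 4}  B4 = {0, 5, 7}  B5 = {0, 2, 4}  B6 = {0, 2, 6}
Tree: B1–B2, B2–B3, B2–B4, B2–B5, B5–B6

Each bag holds 3 vertices, so the decomposition has width 2, which upper-bounds the treewidth. Conversely, {0, 1, 4} is a clique of size 3, and the vertices of any clique must share a bag in every tree decomposition; so some bag has ≥ 3 vertices and tw(G) ≥ 2. Combining the bounds, tw(G) = 2.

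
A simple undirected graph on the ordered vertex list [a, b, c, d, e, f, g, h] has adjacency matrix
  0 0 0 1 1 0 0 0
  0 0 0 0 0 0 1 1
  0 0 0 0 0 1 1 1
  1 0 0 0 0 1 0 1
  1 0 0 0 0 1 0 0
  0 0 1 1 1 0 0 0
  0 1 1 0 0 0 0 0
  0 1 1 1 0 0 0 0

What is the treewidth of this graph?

A width-2 tree decomposition is:
Bags: B1 = {a, d, e}  B2 = {d, e, f}  B3 = {d, f, h}  B4 = {c, f, h}  B5 = {b, c, h}  B6 = {b, c, g}
Tree: B1–B2, B2–B3, B3–B4, B4–B5, B5–B6
The largest bag has 3 vertices, giving width 2; this decomposition certifies tw(G) ≤ 2. Since a–e–f–d–a is a cycle in G, G is not acyclic. Forests are exactly the graphs of treewidth ≤ 1, so tw(G) ≥ 2. Therefore the treewidth is 2.

2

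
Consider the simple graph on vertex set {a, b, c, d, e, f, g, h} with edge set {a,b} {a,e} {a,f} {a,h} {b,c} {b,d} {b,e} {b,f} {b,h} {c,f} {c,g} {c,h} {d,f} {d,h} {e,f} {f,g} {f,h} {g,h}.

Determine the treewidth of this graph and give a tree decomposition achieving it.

Treewidth 3.
One optimal decomposition is:
Bags: B1 = {b, c, f, h}  B2 = {a, b, f, h}  B3 = {b, d, f, h}  B4 = {c, f, g, h}  B5 = {a, b, e, f}
Tree: B1–B2, B1–B3, B1–B4, B2–B5

Each bag holds 4 vertices, so the decomposition has width 3, which upper-bounds the treewidth. For the lower bound, the 4 vertices {a, b, e, f} are pairwise adjacent, and any tree decomposition puts a clique entirely inside one bag — forcing width ≥ 3. Combining the bounds, tw(G) = 3.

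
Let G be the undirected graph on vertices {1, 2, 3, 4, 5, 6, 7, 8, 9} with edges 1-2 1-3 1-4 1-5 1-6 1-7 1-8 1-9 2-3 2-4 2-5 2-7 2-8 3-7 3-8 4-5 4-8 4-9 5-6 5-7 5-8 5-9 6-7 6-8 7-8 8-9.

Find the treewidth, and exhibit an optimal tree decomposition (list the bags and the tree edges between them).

Treewidth 4.
Bags: B1 = {1, 2, 4, 5, 8}  B2 = {1, 2, 5, 7, 8}  B3 = {1, 2, 3, 7, 8}  B4 = {1, 4, 5, 8, 9}  B5 = {1, 5, 6, 7, 8}
Tree: B1–B2, B2–B3, B1–B4, B2–B5

Each bag holds 5 vertices, so the decomposition has width 4, which upper-bounds the treewidth. On the other hand G contains the 5-clique {1, 2, 3, 7, 8}. A clique must lie in a single bag of any decomposition, so no decomposition can have width below 4. Therefore the treewidth is 4.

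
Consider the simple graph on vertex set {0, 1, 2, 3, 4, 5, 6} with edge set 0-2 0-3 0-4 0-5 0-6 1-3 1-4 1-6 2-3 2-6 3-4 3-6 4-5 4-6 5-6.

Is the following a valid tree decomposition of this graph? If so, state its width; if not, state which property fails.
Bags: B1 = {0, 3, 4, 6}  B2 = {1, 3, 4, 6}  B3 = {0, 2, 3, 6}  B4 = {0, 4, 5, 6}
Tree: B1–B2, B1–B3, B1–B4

Yes; width 3.

Checking the three conditions: (i) the bags cover all of {0, 1, 2, 3, 4, 5, 6}; (ii) for each edge, some bag contains both endpoints; (iii) the bags containing any fixed vertex form a subtree. All hold, so the decomposition is valid with width 4 − 1 = 3.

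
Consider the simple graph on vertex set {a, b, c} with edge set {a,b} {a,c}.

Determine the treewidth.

A width-1 tree decomposition is:
Bags: B1 = {a, c}  B2 = {a, b}
Tree: B1–B2
Every bag has size at most 2, so the width is 2 − 1 = 1 and tw(G) ≤ 1. G has an edge, so its treewidth is at least 1. Combining the bounds, tw(G) = 1.

1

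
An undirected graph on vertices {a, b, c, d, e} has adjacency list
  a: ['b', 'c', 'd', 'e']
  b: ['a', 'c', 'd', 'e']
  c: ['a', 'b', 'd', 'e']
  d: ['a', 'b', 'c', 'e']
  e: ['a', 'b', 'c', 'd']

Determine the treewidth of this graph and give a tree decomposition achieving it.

Treewidth 4.
One such decomposition:
Bags: B1 = {a, b, c, d, e}
Tree: (single bag)

With just one bag of size 5, the width is 5 − 1 = 4, so tw(G) ≤ 4. For the lower bound, the 5 vertices {a, b, c, d, e} are pairwise adjacent, and any tree decomposition puts a clique entirely inside one bag — forcing width ≥ 4. Combining the bounds, tw(G) = 4.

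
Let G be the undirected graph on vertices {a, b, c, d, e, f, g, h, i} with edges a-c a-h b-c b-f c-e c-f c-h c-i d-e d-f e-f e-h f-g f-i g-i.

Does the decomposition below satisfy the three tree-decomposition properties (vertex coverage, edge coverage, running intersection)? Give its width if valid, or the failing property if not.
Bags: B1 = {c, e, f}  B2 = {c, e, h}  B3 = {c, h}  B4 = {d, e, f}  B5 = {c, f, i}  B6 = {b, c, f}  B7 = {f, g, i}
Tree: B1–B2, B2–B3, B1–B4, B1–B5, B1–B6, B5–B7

No — vertex a appears in no bag.

A tree decomposition must satisfy three properties: every vertex lies in some bag; for every edge, both endpoints lie together in some bag; and for every vertex, the bags containing it form a connected subtree. Here vertex a appears in no bag, so the decomposition is invalid.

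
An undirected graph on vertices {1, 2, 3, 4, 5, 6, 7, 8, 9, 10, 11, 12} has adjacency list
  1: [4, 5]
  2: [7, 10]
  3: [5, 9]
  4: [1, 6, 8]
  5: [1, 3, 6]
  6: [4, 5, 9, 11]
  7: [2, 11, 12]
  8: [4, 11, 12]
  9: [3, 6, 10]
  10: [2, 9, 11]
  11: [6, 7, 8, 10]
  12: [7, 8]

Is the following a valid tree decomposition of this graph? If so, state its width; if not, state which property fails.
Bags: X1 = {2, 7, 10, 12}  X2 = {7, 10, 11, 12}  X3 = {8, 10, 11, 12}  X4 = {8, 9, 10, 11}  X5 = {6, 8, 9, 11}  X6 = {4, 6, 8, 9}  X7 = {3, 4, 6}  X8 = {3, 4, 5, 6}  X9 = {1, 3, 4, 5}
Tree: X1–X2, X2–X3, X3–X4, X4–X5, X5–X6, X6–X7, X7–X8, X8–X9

A tree decomposition must satisfy three properties: every vertex lies in some bag; for every edge, both endpoints lie together in some bag; and for every vertex, the bags containing it form a connected subtree. Here edge (9,3) lies in no bag, so the decomposition is invalid.

No — edge (9,3) lies in no bag.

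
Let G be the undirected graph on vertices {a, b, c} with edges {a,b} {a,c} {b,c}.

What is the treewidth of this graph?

2

A width-2 tree decomposition is:
Bags: B1 = {a, b, c}
Tree: (single bag)
A single bag containing all 3 vertices is trivially a valid decomposition of width 2. For the lower bound, the 3 vertices {a, b, c} are pairwise adjacent, and any tree decomposition puts a clique entirely inside one bag — forcing width ≥ 2. Hence tw(G) = 2 exactly.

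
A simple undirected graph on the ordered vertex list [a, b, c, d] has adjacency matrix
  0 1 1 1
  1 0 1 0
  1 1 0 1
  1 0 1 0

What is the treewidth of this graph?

2

A width-2 tree decomposition is:
Bags: B1 = {a, b, c}  B2 = {a, c, d}
Tree: B1–B2
Every bag has size at most 3, so the width is 3 − 1 = 2 and tw(G) ≤ 2. On the other hand G contains the 3-clique {a, c, d}. A clique must lie in a single bag of any decomposition, so no decomposition can have width below 2. Hence tw(G) = 2 exactly.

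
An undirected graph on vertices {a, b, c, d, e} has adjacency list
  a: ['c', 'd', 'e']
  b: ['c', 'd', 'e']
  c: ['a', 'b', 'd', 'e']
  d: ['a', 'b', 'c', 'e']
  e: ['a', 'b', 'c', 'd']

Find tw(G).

3

A width-3 tree decomposition is:
Bags: B1 = {a, c, d, e}  B2 = {b, c, d, e}
Tree: B1–B2
The largest bag has 4 vertices, giving width 3; this decomposition certifies tw(G) ≤ 3. Conversely, {a, c, d, e} is a clique of size 4, and the vertices of any clique must share a bag in every tree decomposition; so some bag has ≥ 4 vertices and tw(G) ≥ 3. The upper and lower bounds meet at 3, so that is the treewidth.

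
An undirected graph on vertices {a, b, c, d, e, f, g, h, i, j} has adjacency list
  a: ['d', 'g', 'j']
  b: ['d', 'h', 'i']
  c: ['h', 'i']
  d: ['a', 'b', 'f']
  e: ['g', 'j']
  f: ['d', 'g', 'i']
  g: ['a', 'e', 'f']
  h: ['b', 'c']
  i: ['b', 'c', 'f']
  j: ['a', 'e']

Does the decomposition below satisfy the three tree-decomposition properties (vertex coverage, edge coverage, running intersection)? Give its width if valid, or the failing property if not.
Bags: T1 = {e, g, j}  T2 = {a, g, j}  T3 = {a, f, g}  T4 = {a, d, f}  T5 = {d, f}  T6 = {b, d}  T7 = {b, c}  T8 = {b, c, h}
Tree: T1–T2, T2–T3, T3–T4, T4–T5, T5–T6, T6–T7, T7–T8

A tree decomposition must satisfy three properties: every vertex lies in some bag; for every edge, both endpoints lie together in some bag; and for every vertex, the bags containing it form a connected subtree. Here vertex i appears in no bag, so the decomposition is invalid.

No — vertex i appears in no bag.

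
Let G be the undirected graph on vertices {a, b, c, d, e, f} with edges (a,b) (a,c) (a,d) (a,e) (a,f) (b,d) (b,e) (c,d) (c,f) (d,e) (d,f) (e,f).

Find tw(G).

A width-3 tree decomposition is:
Bags: B1 = {a, c, d, f}  B2 = {a, d, e, f}  B3 = {a, b, d, e}
Tree: B1–B2, B2–B3
Every bag has size at most 4, so the width is 4 − 1 = 3 and tw(G) ≤ 3. On the other hand G contains the 4-clique {a, d, e, f}. A clique must lie in a single bag of any decomposition, so no decomposition can have width below 3. Hence tw(G) = 3 exactly.

3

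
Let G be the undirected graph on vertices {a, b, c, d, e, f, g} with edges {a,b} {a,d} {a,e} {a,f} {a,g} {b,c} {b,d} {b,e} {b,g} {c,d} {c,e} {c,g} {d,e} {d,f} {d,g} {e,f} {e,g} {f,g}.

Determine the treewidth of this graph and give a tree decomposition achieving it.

Every bag has size at most 5, so the width is 5 − 1 = 4 and tw(G) ≤ 4. For the lower bound, the 5 vertices {b, c, d, e, g} are pairwise adjacent, and any tree decomposition puts a clique entirely inside one bag — forcing width ≥ 4. Hence tw(G) = 4 exactly.

Treewidth 4.
One optimal decomposition is:
Bags: B1 = {a, d, e, f, g}  B2 = {a, b, d, e, g}  B3 = {b, c, d, e, g}
Tree: B1–B2, B2–B3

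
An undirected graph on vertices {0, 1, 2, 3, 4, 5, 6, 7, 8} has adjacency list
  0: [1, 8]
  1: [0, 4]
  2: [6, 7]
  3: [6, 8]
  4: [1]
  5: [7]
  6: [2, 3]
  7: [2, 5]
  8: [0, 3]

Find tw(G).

1

A width-1 tree decomposition is:
Bags: B1 = {1, 4}  B2 = {0, 1}  B3 = {0, 8}  B4 = {3, 8}  B5 = {3, 6}  B6 = {2, 6}  B7 = {2, 7}  B8 = {5, 7}
Tree: B1–B2, B2–B3, B3–B4, B4–B5, B5–B6, B6–B7, B7–B8
Each bag holds 2 vertices, so the decomposition has width 1, which upper-bounds the treewidth. Any graph with an edge has treewidth ≥ 1, and G has the edge 4–1. Hence tw(G) = 1 exactly.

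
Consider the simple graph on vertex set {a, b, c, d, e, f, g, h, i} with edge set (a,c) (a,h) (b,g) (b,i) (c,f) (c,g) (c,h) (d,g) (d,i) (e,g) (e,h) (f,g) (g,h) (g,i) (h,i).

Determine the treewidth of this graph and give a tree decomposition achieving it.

Treewidth 2.
One such decomposition:
Bags: B1 = {g, h, i}  B2 = {b, g, i}  B3 = {e, g, h}  B4 = {d, g, i}  B5 = {c, g, h}  B6 = {a, c, h}  B7 = {c, f, g}
Tree: B1–B2, B1–B3, B2–B4, B3–B5, B5–B6, B5–B7

The largest bag has 3 vertices, giving width 2; this decomposition certifies tw(G) ≤ 2. Conversely, {d, g, i} is a clique of size 3, and the vertices of any clique must share a bag in every tree decomposition; so some bag has ≥ 3 vertices and tw(G) ≥ 2. Combining the bounds, tw(G) = 2.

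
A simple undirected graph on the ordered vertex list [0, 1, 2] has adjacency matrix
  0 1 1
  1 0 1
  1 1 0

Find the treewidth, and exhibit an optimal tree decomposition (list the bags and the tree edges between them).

With just one bag of size 3, the width is 3 − 1 = 2, so tw(G) ≤ 2. On the other hand G contains the 3-clique {0, 1, 2}. A clique must lie in a single bag of any decomposition, so no decomposition can have width below 2. Hence tw(G) = 2 exactly.

Treewidth 2.
One such decomposition:
Bags: B1 = {0, 1, 2}
Tree: (single bag)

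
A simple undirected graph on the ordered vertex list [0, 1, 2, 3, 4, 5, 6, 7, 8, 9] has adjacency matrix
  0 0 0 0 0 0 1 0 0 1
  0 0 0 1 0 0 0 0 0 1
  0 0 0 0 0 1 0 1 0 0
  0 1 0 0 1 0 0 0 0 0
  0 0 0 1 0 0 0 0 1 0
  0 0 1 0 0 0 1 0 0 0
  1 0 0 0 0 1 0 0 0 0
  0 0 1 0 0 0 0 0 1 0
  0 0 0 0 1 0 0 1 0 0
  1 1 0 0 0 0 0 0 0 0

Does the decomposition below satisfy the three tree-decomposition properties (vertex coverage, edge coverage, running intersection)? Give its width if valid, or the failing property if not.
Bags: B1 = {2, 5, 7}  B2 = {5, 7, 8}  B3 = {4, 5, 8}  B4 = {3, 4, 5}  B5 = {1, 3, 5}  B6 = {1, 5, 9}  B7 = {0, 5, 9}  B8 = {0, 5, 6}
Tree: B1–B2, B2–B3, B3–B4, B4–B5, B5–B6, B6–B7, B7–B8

Checking the three conditions: (i) the bags cover all of {0, 1, 2, 3, 4, 5, 6, 7, 8, 9}; (ii) for each edge, some bag contains both endpoints; (iii) the bags containing any fixed vertex form a subtree. All hold, so the decomposition is valid with width 3 − 1 = 2.

Yes; width 2.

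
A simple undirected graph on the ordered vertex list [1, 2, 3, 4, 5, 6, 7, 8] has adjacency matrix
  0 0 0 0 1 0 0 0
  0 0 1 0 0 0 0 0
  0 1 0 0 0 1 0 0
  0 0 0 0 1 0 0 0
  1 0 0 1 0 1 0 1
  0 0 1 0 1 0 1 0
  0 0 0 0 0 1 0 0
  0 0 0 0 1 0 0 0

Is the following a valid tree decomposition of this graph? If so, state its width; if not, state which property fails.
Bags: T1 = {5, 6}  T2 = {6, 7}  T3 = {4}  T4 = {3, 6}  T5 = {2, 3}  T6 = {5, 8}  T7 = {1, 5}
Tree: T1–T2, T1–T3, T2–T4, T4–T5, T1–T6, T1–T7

No — edge (5,4) lies in no bag.

A tree decomposition must satisfy three properties: every vertex lies in some bag; for every edge, both endpoints lie together in some bag; and for every vertex, the bags containing it form a connected subtree. Here edge (5,4) lies in no bag, so the decomposition is invalid.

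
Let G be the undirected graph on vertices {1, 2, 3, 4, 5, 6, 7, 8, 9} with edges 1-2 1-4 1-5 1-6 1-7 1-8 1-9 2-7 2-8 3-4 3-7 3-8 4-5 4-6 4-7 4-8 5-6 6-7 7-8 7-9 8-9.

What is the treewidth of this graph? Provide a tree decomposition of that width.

Treewidth 3.
One optimal decomposition is:
Bags: B1 = {3, 4, 7, 8}  B2 = {1, 4, 7, 8}  B3 = {1, 7, 8, 9}  B4 = {1, 4, 6, 7}  B5 = {1, 2, 7, 8}  B6 = {1, 4, 5, 6}
Tree: B1–B2, B2–B3, B2–B4, B2–B5, B4–B6

Each bag holds 4 vertices, so the decomposition has width 3, which upper-bounds the treewidth. On the other hand G contains the 4-clique {1, 4, 5, 6}. A clique must lie in a single bag of any decomposition, so no decomposition can have width below 3. Therefore the treewidth is 3.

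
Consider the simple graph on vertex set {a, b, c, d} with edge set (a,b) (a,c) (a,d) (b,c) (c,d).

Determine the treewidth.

2

A width-2 tree decomposition is:
Bags: B1 = {a, b, c}  B2 = {a, c, d}
Tree: B1–B2
Each bag holds 3 vertices, so the decomposition has width 2, which upper-bounds the treewidth. For the lower bound, the 3 vertices {a, c, d} are pairwise adjacent, and any tree decomposition puts a clique entirely inside one bag — forcing width ≥ 2. Therefore the treewidth is 2.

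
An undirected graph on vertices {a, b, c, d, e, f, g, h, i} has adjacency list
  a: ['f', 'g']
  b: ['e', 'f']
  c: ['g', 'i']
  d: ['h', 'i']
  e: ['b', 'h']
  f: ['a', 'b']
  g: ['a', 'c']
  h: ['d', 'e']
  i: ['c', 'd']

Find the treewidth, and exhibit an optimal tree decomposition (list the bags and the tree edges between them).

Treewidth 2.
One such decomposition:
Bags: B1 = {a, c, g}  B2 = {a, c, i}  B3 = {a, d, i}  B4 = {a, d, h}  B5 = {a, e, h}  B6 = {a, b, e}  B7 = {a, b, f}
Tree: B1–B2, B2–B3, B3–B4, B4–B5, B5–B6, B6–B7

Every bag has size at most 3, so the width is 3 − 1 = 2 and tw(G) ≤ 2. The edges a–g–c–i–d–h–e–b–f–a form a cycle, so G is not a tree and its treewidth is at least 2. Combining the bounds, tw(G) = 2.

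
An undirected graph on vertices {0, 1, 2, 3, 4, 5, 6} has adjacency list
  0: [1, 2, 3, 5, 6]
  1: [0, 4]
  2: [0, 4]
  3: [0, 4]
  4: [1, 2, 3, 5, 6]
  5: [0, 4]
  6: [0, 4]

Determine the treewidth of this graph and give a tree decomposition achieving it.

Treewidth 2.
Bags: B1 = {0, 4, 6}  B2 = {0, 2, 4}  B3 = {0, 4, 5}  B4 = {0, 3, 4}  B5 = {0, 1, 4}
Tree: B1–B2, B2–B3, B3–B4, B4–B5

Each bag holds 3 vertices, so the decomposition has width 2, which upper-bounds the treewidth. Since 0–6–4–2–0 is a cycle in G, G is not acyclic. Forests are exactly the graphs of treewidth ≤ 1, so tw(G) ≥ 2. Hence tw(G) = 2 exactly.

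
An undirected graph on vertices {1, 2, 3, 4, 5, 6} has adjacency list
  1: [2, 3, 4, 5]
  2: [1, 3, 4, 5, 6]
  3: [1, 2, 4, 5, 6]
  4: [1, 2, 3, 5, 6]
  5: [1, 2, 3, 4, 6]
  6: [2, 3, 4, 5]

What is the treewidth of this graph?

A width-4 tree decomposition is:
Bags: B1 = {2, 3, 4, 5, 6}  B2 = {1, 2, 3, 4, 5}
Tree: B1–B2
Every bag has size at most 5, so the width is 5 − 1 = 4 and tw(G) ≤ 4. Conversely, {1, 2, 3, 4, 5} is a clique of size 5, and the vertices of any clique must share a bag in every tree decomposition; so some bag has ≥ 5 vertices and tw(G) ≥ 4. Hence tw(G) = 4 exactly.

4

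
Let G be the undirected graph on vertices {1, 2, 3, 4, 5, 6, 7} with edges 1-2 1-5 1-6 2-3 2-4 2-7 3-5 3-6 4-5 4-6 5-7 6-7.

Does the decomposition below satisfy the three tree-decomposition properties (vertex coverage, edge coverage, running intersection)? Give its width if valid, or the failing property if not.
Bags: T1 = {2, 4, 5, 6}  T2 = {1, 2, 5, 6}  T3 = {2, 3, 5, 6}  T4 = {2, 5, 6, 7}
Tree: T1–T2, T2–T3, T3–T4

Vertex coverage: the bags together contain {1, 2, 3, 4, 5, 6, 7}, the full vertex set. Edge coverage: each edge of G has both endpoints in at least one bag. Running intersection: for every vertex, the bags containing it form a connected subtree. All three properties hold, so this is a valid tree decomposition of width max|bag| − 1 = 3, and hence tw(G) ≤ 3.

Yes; width 3.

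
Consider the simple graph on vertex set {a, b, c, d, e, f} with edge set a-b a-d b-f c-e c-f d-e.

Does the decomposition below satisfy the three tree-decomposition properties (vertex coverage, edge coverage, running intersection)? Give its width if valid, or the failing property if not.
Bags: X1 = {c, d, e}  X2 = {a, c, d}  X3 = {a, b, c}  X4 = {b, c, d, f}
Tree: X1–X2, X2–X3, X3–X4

A tree decomposition must satisfy three properties: every vertex lies in some bag; for every edge, both endpoints lie together in some bag; and for every vertex, the bags containing it form a connected subtree. Here bags containing vertex d are not connected in the tree, so the decomposition is invalid.

No — bags containing vertex d are not connected in the tree.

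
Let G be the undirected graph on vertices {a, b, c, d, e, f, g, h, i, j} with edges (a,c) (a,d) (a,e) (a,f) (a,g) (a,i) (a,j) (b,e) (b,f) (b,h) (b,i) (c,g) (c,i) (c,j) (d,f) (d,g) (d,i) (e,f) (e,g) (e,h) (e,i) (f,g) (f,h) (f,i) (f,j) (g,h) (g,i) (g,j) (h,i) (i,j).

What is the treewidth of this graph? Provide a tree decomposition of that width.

Every bag has size at most 5, so the width is 5 − 1 = 4 and tw(G) ≤ 4. Conversely, {a, c, g, i, j} is a clique of size 5, and the vertices of any clique must share a bag in every tree decomposition; so some bag has ≥ 5 vertices and tw(G) ≥ 4. Hence tw(G) = 4 exactly.

Treewidth 4.
One optimal decomposition is:
Bags: B1 = {a, e, f, g, i}  B2 = {a, f, g, i, j}  B3 = {e, f, g, h, i}  B4 = {b, e, f, h, i}  B5 = {a, d, f, g, i}  B6 = {a, c, g, i, j}
Tree: B1–B2, B1–B3, B3–B4, B1–B5, B2–B6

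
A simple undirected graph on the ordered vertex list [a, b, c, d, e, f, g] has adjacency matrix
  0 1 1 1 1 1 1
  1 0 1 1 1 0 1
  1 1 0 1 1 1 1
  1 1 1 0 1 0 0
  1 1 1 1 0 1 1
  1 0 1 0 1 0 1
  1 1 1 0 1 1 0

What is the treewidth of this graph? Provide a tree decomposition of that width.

Each bag holds 5 vertices, so the decomposition has width 4, which upper-bounds the treewidth. Conversely, {a, c, e, f, g} is a clique of size 5, and the vertices of any clique must share a bag in every tree decomposition; so some bag has ≥ 5 vertices and tw(G) ≥ 4. Hence tw(G) = 4 exactly.

Treewidth 4.
One such decomposition:
Bags: B1 = {a, b, c, e, g}  B2 = {a, b, c, d, e}  B3 = {a, c, e, f, g}
Tree: B1–B2, B1–B3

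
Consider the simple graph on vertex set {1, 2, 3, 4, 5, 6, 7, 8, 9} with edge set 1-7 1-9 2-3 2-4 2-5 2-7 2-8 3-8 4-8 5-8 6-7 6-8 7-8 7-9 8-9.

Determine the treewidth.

A width-2 tree decomposition is:
Bags: B1 = {7, 8, 9}  B2 = {2, 7, 8}  B3 = {2, 3, 8}  B4 = {2, 5, 8}  B5 = {6, 7, 8}  B6 = {2, 4, 8}  B7 = {1, 7, 9}
Tree: B1–B2, B2–B3, B2–B4, B2–B5, B2–B6, B1–B7
Every bag has size at most 3, so the width is 3 − 1 = 2 and tw(G) ≤ 2. On the other hand G contains the 3-clique {7, 8, 9}. A clique must lie in a single bag of any decomposition, so no decomposition can have width below 2. Hence tw(G) = 2 exactly.

2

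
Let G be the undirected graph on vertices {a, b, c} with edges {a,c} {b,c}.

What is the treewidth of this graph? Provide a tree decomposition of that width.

Treewidth 1.
One such decomposition:
Bags: B1 = {b, c}  B2 = {a, c}
Tree: B1–B2

Every bag has size at most 2, so the width is 2 − 1 = 1 and tw(G) ≤ 1. G has an edge, so its treewidth is at least 1. Hence tw(G) = 1 exactly.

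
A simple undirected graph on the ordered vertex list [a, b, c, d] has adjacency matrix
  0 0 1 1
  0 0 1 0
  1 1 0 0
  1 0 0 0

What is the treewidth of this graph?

A width-1 tree decomposition is:
Bags: B1 = {a, d}  B2 = {a, c}  B3 = {b, c}
Tree: B1–B2, B2–B3
Every bag has size at most 2, so the width is 2 − 1 = 1 and tw(G) ≤ 1. Any graph with an edge has treewidth ≥ 1, and G has the edge a–d. Therefore the treewidth is 1.

1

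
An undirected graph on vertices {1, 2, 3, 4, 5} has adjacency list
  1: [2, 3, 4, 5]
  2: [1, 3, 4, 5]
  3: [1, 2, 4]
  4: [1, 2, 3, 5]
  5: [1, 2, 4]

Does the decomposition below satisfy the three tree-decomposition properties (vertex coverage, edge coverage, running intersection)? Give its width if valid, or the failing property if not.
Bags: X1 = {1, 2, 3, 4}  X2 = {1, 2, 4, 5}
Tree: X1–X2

Checking the three conditions: (i) the bags cover all of {1, 2, 3, 4, 5}; (ii) for each edge, some bag contains both endpoints; (iii) the bags containing any fixed vertex form a subtree. All hold, so the decomposition is valid with width 4 − 1 = 3.

Yes; width 3.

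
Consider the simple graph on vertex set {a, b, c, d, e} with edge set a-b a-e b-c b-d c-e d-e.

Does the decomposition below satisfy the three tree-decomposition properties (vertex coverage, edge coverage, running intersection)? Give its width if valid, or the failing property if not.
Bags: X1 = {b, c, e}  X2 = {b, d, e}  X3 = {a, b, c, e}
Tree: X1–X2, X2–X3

A tree decomposition must satisfy three properties: every vertex lies in some bag; for every edge, both endpoints lie together in some bag; and for every vertex, the bags containing it form a connected subtree. Here bags containing vertex c are not connected in the tree, so the decomposition is invalid.

No — bags containing vertex c are not connected in the tree.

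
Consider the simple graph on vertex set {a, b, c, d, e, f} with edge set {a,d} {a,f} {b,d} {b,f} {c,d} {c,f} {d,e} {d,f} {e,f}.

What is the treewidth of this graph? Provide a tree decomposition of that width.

Each bag holds 3 vertices, so the decomposition has width 2, which upper-bounds the treewidth. Conversely, {d, e, f} is a clique of size 3, and the vertices of any clique must share a bag in every tree decomposition; so some bag has ≥ 3 vertices and tw(G) ≥ 2. Therefore the treewidth is 2.

Treewidth 2.
One optimal decomposition is:
Bags: B1 = {d, e, f}  B2 = {c, d, f}  B3 = {b, d, f}  B4 = {a, d, f}
Tree: B1–B2, B1–B3, B3–B4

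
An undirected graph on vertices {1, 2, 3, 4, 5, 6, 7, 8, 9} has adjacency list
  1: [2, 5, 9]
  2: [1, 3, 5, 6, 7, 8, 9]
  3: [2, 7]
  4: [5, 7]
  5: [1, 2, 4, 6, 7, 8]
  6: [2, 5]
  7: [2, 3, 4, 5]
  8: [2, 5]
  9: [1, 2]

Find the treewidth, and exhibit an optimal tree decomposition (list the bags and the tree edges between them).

Treewidth 2.
Bags: B1 = {2, 5, 7}  B2 = {2, 5, 8}  B3 = {2, 5, 6}  B4 = {1, 2, 5}  B5 = {4, 5, 7}  B6 = {1, 2, 9}  B7 = {2, 3, 7}
Tree: B1–B2, B2–B3, B1–B4, B1–B5, B4–B6, B1–B7

Every bag has size at most 3, so the width is 3 − 1 = 2 and tw(G) ≤ 2. Conversely, {1, 2, 9} is a clique of size 3, and the vertices of any clique must share a bag in every tree decomposition; so some bag has ≥ 3 vertices and tw(G) ≥ 2. The upper and lower bounds meet at 2, so that is the treewidth.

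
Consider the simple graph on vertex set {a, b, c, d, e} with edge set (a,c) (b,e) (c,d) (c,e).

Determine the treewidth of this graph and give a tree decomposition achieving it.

Each bag holds 2 vertices, so the decomposition has width 1, which upper-bounds the treewidth. Since G has at least one edge (e.g. c–a), it is not an edgeless graph, so tw(G) ≥ 1. Therefore the treewidth is 1.

Treewidth 1.
One optimal decomposition is:
Bags: B1 = {a, c}  B2 = {c, e}  B3 = {c, d}  B4 = {b, e}
Tree: B1–B2, B1–B3, B2–B4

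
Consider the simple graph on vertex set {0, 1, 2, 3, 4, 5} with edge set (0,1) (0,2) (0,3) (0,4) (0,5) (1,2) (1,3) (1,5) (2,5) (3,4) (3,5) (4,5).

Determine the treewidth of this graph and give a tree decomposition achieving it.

The largest bag has 4 vertices, giving width 3; this decomposition certifies tw(G) ≤ 3. For the lower bound, the 4 vertices {0, 1, 2, 5} are pairwise adjacent, and any tree decomposition puts a clique entirely inside one bag — forcing width ≥ 3. Hence tw(G) = 3 exactly.

Treewidth 3.
One optimal decomposition is:
Bags: B1 = {0, 1, 3, 5}  B2 = {0, 1, 2, 5}  B3 = {0, 3, 4, 5}
Tree: B1–B2, B1–B3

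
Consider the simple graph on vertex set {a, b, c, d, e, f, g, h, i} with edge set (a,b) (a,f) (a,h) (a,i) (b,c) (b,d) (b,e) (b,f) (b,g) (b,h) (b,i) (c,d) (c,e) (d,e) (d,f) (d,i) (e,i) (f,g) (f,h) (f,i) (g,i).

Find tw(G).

A width-3 tree decomposition is:
Bags: B1 = {b, d, e, i}  B2 = {b, d, f, i}  B3 = {b, c, d, e}  B4 = {a, b, f, i}  B5 = {a, b, f, h}  B6 = {b, f, g, i}
Tree: B1–B2, B1–B3, B2–B4, B4–B5, B4–B6
Every bag has size at most 4, so the width is 4 − 1 = 3 and tw(G) ≤ 3. For the lower bound, the 4 vertices {b, c, d, e} are pairwise adjacent, and any tree decomposition puts a clique entirely inside one bag — forcing width ≥ 3. Therefore the treewidth is 3.

3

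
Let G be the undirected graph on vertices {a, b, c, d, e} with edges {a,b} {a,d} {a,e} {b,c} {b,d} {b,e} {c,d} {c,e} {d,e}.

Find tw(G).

A width-3 tree decomposition is:
Bags: B1 = {b, c, d, e}  B2 = {a, b, d, e}
Tree: B1–B2
The largest bag has 4 vertices, giving width 3; this decomposition certifies tw(G) ≤ 3. On the other hand G contains the 4-clique {b, c, d, e}. A clique must lie in a single bag of any decomposition, so no decomposition can have width below 3. Therefore the treewidth is 3.

3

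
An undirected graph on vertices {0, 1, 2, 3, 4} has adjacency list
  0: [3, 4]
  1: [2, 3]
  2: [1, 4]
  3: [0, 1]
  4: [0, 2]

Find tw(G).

2

A width-2 tree decomposition is:
Bags: B1 = {1, 2, 4}  B2 = {1, 3, 4}  B3 = {0, 3, 4}
Tree: B1–B2, B2–B3
Every bag has size at most 3, so the width is 3 − 1 = 2 and tw(G) ≤ 2. The edges 4–2–1–3–0–4 form a cycle, so G is not a tree and its treewidth is at least 2. Combining the bounds, tw(G) = 2.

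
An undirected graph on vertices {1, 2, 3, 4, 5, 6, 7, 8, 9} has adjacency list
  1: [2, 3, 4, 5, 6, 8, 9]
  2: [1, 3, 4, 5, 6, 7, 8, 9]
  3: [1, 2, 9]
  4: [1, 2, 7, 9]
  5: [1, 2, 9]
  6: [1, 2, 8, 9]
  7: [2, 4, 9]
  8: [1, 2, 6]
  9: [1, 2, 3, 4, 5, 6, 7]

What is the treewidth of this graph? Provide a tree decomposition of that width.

The largest bag has 4 vertices, giving width 3; this decomposition certifies tw(G) ≤ 3. On the other hand G contains the 4-clique {1, 2, 6, 8}. A clique must lie in a single bag of any decomposition, so no decomposition can have width below 3. The upper and lower bounds meet at 3, so that is the treewidth.

Treewidth 3.
Bags: B1 = {1, 2, 5, 9}  B2 = {1, 2, 6, 9}  B3 = {1, 2, 6, 8}  B4 = {1, 2, 3, 9}  B5 = {1, 2, 4, 9}  B6 = {2, 4, 7, 9}
Tree: B1–B2, B2–B3, B1–B4, B1–B5, B5–B6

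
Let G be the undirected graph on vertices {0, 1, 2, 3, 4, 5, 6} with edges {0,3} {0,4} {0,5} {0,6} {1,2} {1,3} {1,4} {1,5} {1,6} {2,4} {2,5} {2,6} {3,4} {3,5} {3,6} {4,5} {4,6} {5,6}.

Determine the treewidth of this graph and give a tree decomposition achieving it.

Each bag holds 5 vertices, so the decomposition has width 4, which upper-bounds the treewidth. On the other hand G contains the 5-clique {0, 3, 4, 5, 6}. A clique must lie in a single bag of any decomposition, so no decomposition can have width below 4. Hence tw(G) = 4 exactly.

Treewidth 4.
Bags: B1 = {0, 3, 4, 5, 6}  B2 = {1, 3, 4, 5, 6}  B3 = {1, 2, 4, 5, 6}
Tree: B1–B2, B2–B3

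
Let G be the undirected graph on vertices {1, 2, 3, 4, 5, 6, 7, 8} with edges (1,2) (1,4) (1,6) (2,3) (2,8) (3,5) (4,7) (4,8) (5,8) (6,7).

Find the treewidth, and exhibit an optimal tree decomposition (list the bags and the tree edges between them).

Treewidth 2.
One optimal decomposition is:
Bags: B1 = {2, 3, 5}  B2 = {2, 5, 8}  B3 = {1, 2, 8}  B4 = {1, 4, 8}  B5 = {1, 4, 6}  B6 = {4, 6, 7}
Tree: B1–B2, B2–B3, B3–B4, B4–B5, B5–B6

The largest bag has 3 vertices, giving width 2; this decomposition certifies tw(G) ≤ 2. Since 3–5–8–2–3 is a cycle in G, G is not acyclic. Forests are exactly the graphs of treewidth ≤ 1, so tw(G) ≥ 2. Therefore the treewidth is 2.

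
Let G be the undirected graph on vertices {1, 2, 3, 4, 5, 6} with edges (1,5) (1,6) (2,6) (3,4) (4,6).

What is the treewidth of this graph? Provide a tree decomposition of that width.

Each bag holds 2 vertices, so the decomposition has width 1, which upper-bounds the treewidth. G has an edge, so its treewidth is at least 1. The upper and lower bounds meet at 1, so that is the treewidth.

Treewidth 1.
One such decomposition:
Bags: B1 = {2, 6}  B2 = {4, 6}  B3 = {3, 4}  B4 = {1, 6}  B5 = {1, 5}
Tree: B1–B2, B2–B3, B1–B4, B4–B5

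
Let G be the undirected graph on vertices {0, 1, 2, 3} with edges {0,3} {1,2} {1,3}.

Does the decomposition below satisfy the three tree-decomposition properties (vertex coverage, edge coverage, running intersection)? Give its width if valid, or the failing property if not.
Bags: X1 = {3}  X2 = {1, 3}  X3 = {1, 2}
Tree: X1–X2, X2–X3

A tree decomposition must satisfy three properties: every vertex lies in some bag; for every edge, both endpoints lie together in some bag; and for every vertex, the bags containing it form a connected subtree. Here vertex 0 appears in no bag, so the decomposition is invalid.

No — vertex 0 appears in no bag.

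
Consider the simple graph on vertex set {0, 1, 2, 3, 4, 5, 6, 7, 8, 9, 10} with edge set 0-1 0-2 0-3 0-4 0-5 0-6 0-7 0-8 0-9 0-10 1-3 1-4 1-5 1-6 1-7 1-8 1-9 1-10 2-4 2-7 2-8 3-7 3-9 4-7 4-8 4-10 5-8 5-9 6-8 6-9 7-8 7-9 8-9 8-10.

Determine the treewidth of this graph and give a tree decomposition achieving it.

Treewidth 4.
One optimal decomposition is:
Bags: B1 = {0, 1, 4, 7, 8}  B2 = {0, 1, 4, 8, 10}  B3 = {0, 1, 7, 8, 9}  B4 = {0, 1, 5, 8, 9}  B5 = {0, 2, 4, 7, 8}  B6 = {0, 1, 3, 7, 9}  B7 = {0, 1, 6, 8, 9}
Tree: B1–B2, B1–B3, B3–B4, B1–B5, B3–B6, B4–B7

The largest bag has 5 vertices, giving width 4; this decomposition certifies tw(G) ≤ 4. On the other hand G contains the 5-clique {0, 1, 5, 8, 9}. A clique must lie in a single bag of any decomposition, so no decomposition can have width below 4. Therefore the treewidth is 4.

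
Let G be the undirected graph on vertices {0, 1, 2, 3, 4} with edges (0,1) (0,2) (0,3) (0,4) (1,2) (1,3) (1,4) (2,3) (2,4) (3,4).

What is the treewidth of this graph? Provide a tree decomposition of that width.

A single bag containing all 5 vertices is trivially a valid decomposition of width 4. Conversely, {0, 1, 2, 3, 4} is a clique of size 5, and the vertices of any clique must share a bag in every tree decomposition; so some bag has ≥ 5 vertices and tw(G) ≥ 4. Therefore the treewidth is 4.

Treewidth 4.
Bags: B1 = {0, 1, 2, 3, 4}
Tree: (single bag)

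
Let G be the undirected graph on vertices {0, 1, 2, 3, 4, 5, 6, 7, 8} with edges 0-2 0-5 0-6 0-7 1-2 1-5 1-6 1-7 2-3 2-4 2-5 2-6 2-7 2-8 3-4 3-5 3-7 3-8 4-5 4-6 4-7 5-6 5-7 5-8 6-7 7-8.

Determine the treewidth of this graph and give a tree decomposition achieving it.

The largest bag has 5 vertices, giving width 4; this decomposition certifies tw(G) ≤ 4. For the lower bound, the 5 vertices {2, 3, 5, 7, 8} are pairwise adjacent, and any tree decomposition puts a clique entirely inside one bag — forcing width ≥ 4. Combining the bounds, tw(G) = 4.

Treewidth 4.
One such decomposition:
Bags: B1 = {0, 2, 5, 6, 7}  B2 = {2, 4, 5, 6, 7}  B3 = {1, 2, 5, 6, 7}  B4 = {2, 3, 4, 5, 7}  B5 = {2, 3, 5, 7, 8}
Tree: B1–B2, B1–B3, B2–B4, B4–B5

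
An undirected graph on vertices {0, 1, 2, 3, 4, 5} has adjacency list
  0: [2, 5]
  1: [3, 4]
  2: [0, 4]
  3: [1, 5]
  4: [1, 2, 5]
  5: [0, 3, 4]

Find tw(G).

A width-2 tree decomposition is:
Bags: B1 = {1, 3, 5}  B2 = {1, 4, 5}  B3 = {0, 4, 5}  B4 = {0, 2, 4}
Tree: B1–B2, B2–B3, B3–B4
Every bag has size at most 3, so the width is 3 − 1 = 2 and tw(G) ≤ 2. Since 3–1–4–5–3 is a cycle in G, G is not acyclic. Forests are exactly the graphs of treewidth ≤ 1, so tw(G) ≥ 2. Hence tw(G) = 2 exactly.

2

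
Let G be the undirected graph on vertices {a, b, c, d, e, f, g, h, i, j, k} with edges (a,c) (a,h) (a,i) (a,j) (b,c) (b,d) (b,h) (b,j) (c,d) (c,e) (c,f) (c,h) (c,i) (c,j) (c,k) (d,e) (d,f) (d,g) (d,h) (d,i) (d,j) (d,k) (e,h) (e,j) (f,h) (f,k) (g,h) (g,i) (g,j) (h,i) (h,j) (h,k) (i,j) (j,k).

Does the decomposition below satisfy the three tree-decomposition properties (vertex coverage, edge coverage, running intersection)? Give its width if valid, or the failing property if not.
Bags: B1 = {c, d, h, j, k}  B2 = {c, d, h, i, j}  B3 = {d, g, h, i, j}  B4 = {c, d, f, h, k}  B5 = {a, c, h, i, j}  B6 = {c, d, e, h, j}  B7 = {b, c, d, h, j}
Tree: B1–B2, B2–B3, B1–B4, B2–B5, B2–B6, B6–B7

Yes; width 4.

Checking the three conditions: (i) the bags cover all of {a, b, c, d, e, f, g, h, i, j, k}; (ii) for each edge, some bag contains both endpoints; (iii) the bags containing any fixed vertex form a subtree. All hold, so the decomposition is valid with width 5 − 1 = 4.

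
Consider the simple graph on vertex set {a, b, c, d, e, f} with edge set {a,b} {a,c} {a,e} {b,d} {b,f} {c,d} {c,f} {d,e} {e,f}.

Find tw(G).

3

A width-3 tree decomposition is:
Bags: B1 = {a, c, d, f}  B2 = {a, d, e, f}  B3 = {a, b, d, f}
Tree: B1–B2, B2–B3
The largest bag has 4 vertices, giving width 3; this decomposition certifies tw(G) ≤ 3. For the lower bound: the 4 vertex sets {c,d}, {a,e}, {f}, {b} are disjoint, each induces a connected subgraph, and every pair is joined by at least one edge of G. Contracting each set to a single vertex therefore yields K_{4} as a minor, and since treewidth is minor-monotone, tw(G) ≥ tw(K_{4}) = 3. Therefore the treewidth is 3.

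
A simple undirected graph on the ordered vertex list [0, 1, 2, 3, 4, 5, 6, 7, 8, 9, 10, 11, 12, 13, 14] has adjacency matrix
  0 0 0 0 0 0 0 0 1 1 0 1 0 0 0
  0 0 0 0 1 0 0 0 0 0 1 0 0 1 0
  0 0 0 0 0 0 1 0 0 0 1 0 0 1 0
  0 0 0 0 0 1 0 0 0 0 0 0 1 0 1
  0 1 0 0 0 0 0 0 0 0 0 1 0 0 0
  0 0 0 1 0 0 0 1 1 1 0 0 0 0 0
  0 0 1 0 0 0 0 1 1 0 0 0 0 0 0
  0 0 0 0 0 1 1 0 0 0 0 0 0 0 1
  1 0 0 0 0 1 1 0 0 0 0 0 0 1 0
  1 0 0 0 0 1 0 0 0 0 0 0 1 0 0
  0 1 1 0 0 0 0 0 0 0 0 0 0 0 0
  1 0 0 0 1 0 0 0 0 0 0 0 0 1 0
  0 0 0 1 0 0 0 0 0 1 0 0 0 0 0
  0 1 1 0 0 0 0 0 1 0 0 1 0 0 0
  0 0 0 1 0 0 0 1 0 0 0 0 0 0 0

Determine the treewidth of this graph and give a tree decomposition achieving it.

Treewidth 3.
Bags: B1 = {1, 2, 4, 10}  B2 = {1, 2, 4, 13}  B3 = {2, 4, 11, 13}  B4 = {2, 6, 11, 13}  B5 = {6, 8, 11, 13}  B6 = {0, 6, 8, 11}  B7 = {0, 6, 7, 8}  B8 = {0, 5, 7, 8}  B9 = {0, 5, 7, 9}  B10 = {5, 7, 9, 14}  B11 = {3, 5, 9, 14}  B12 = {3, 9, 12, 14}
Tree: B1–B2, B2–B3, B3–B4, B4–B5, B5–B6, B6–B7, B7–B8, B8–B9, B9–B10, B10–B11, B11–B12

Every bag has size at most 4, so the width is 4 − 1 = 3 and tw(G) ≤ 3. For the lower bound: the 4 vertex sets {1,4,10}, {2}, {13}, {0,6,8,11} are disjoint, each induces a connected subgraph, and every pair is joined by at least one edge of G. Contracting each set to a single vertex therefore yields K_{4} as a minor, and since treewidth is minor-monotone, tw(G) ≥ tw(K_{4}) = 3. The upper and lower bounds meet at 3, so that is the treewidth.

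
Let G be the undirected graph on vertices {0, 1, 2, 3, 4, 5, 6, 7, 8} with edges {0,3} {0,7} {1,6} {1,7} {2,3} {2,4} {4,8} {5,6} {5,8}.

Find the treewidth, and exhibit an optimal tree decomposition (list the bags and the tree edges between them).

Treewidth 2.
One such decomposition:
Bags: B1 = {0, 2, 3}  B2 = {0, 2, 7}  B3 = {1, 2, 7}  B4 = {1, 2, 6}  B5 = {2, 5, 6}  B6 = {2, 5, 8}  B7 = {2, 4, 8}
Tree: B1–B2, B2–B3, B3–B4, B4–B5, B5–B6, B6–B7

The largest bag has 3 vertices, giving width 2; this decomposition certifies tw(G) ≤ 2. The edges 2–3–0–7–1–6–5–8–4–2 form a cycle, so G is not a tree and its treewidth is at least 2. The upper and lower bounds meet at 2, so that is the treewidth.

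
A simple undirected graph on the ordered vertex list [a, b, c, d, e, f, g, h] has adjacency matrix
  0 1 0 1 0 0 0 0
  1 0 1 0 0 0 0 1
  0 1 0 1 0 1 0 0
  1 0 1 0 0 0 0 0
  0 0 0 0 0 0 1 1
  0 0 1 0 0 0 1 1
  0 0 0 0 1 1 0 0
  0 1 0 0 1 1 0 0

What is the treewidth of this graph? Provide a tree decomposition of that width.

The largest bag has 3 vertices, giving width 2; this decomposition certifies tw(G) ≤ 2. Since d–a–b–c–d is a cycle in G, G is not acyclic. Forests are exactly the graphs of treewidth ≤ 1, so tw(G) ≥ 2. Combining the bounds, tw(G) = 2.

Treewidth 2.
Bags: B1 = {a, c, d}  B2 = {a, b, c}  B3 = {b, c, f}  B4 = {b, f, h}  B5 = {f, g, h}  B6 = {e, g, h}
Tree: B1–B2, B2–B3, B3–B4, B4–B5, B5–B6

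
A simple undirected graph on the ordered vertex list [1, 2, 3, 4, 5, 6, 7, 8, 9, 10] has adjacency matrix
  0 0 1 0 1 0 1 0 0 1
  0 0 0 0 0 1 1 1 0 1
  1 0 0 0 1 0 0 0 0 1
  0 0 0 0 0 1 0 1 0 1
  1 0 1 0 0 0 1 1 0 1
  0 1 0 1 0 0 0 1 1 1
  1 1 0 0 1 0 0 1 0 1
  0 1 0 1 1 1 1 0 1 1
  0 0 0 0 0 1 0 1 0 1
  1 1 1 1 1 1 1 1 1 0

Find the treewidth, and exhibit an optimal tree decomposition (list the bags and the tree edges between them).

The largest bag has 4 vertices, giving width 3; this decomposition certifies tw(G) ≤ 3. On the other hand G contains the 4-clique {5, 7, 8, 10}. A clique must lie in a single bag of any decomposition, so no decomposition can have width below 3. Hence tw(G) = 3 exactly.

Treewidth 3.
One such decomposition:
Bags: B1 = {5, 7, 8, 10}  B2 = {2, 7, 8, 10}  B3 = {2, 6, 8, 10}  B4 = {4, 6, 8, 10}  B5 = {6, 8, 9, 10}  B6 = {1, 5, 7, 10}  B7 = {1, 3, 5, 10}
Tree: B1–B2, B2–B3, B3–B4, B4–B5, B1–B6, B6–B7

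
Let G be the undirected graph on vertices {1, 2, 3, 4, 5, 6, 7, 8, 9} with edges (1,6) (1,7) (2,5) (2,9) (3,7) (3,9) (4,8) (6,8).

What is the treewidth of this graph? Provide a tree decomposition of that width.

Treewidth 1.
One such decomposition:
Bags: B1 = {2, 5}  B2 = {2, 9}  B3 = {3, 9}  B4 = {3, 7}  B5 = {1, 7}  B6 = {1, 6}  B7 = {6, 8}  B8 = {4, 8}
Tree: B1–B2, B2–B3, B3–B4, B4–B5, B5–B6, B6–B7, B7–B8

Each bag holds 2 vertices, so the decomposition has width 1, which upper-bounds the treewidth. Since G has at least one edge (e.g. 5–2), it is not an edgeless graph, so tw(G) ≥ 1. Therefore the treewidth is 1.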